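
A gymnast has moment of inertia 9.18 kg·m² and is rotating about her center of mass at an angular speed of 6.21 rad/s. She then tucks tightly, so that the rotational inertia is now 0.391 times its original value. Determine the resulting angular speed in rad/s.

ω₂ ≈ 15.9 rad/s

Angular momentum about the spin axis is conserved since the torque about it is zero.
I₂ = 0.391 × 9.18 = 3.589 kg·m².
ω₂ = I₁ω₁ / I₂ = (9.180)(6.21 rad/s) / (3.589) = 15.88 rad/s.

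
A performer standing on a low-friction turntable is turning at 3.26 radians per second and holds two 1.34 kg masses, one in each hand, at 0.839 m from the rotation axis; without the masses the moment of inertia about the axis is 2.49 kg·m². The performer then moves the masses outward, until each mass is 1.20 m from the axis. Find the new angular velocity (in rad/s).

No external torque acts about the spin axis, so angular momentum is conserved.
I₁ = 2.49 + 2(1.34)(0.839)² = 4.377 kg·m²; I₂ = 2.49 + 2(1.34)(1.20)² = 6.349 kg·m².
ω₂ = I₁ω₁ / I₂ = (4.377)(3.26 rad/s) / (6.349) = 2.247 rad/s.

ω₂ ≈ 2.25 rad/s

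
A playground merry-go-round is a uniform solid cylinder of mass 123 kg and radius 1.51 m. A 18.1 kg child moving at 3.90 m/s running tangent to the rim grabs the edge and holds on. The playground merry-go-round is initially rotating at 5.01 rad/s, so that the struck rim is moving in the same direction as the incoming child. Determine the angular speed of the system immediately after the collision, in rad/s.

About the axle the impulsive forces during the collision are internal, so angular momentum about that axis is conserved.
I_p = ½(123)(1.51)² = 140.2 kg·m². Taking the sense of the child's angular momentum as positive, L_{child} = m v R = (18.1)(3.90)(1.51) = 106.6 kg·m²/s.
L_i = +I_p ω_p + m v R = +(140.2)(5.01) + 106.6 = 809.1 kg·m²/s.
After sticking, I_f = I_p + m R² = 140.2 + (18.1)(1.51)² = 181.5 kg·m².
ω_f = L_i / I_f = 809.1 / 181.5 = 4.458 rad/s.

|ω_f| ≈ 4.46 rad/s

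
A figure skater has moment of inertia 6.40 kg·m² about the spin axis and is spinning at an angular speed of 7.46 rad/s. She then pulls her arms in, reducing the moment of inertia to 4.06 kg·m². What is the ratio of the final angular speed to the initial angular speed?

No external torque acts about the spin axis, so angular momentum is conserved.
ω₂/ω₁ = I₁/I₂ = 6.400 / 4.060 = 1.576.

ω₂/ω₁ ≈ 1.58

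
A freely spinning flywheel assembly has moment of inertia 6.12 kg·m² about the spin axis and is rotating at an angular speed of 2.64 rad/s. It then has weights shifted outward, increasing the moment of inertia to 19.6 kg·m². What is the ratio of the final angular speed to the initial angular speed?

With no external torque about the axis, L is conserved: I₁ω₁ = I₂ω₂.
ω₂/ω₁ = I₁/I₂ = 6.120 / 19.60 = 0.3122.

ω₂/ω₁ ≈ 0.312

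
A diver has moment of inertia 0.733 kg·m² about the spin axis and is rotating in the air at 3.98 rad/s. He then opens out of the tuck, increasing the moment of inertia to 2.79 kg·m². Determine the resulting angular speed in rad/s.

ω₂ ≈ 1.05 rad/s

With no external torque about the axis, L is conserved: I₁ω₁ = I₂ω₂.
ω₂ = I₁ω₁ / I₂ = (0.7330)(3.98 rad/s) / (2.790) = 1.046 rad/s.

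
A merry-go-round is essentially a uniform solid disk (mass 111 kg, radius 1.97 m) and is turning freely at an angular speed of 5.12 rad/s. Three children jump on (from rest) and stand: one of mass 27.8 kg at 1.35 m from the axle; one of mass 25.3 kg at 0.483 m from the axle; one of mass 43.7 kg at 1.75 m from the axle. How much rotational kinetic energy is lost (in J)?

The added mass arrives with no angular momentum about the axle, and any external torque about the axle is negligible, so the system's angular momentum is conserved.
I_p = ½(111)(1.97)² = 215.4 kg·m².
Added inertia Σmr² = (27.8)(1.35)² + (25.3)(0.483)² + (43.7)(1.75)² = 190.4 kg·m²; I_f = 215.4 + 190.4 = 405.8 kg·m².
ω_f = I_p ω_i / I_f = (215.4)(5.12) / 405.8 = 2.718 rad/s.
KE_i = ½(215.4)(5.120 rad/s)² = 2823 J; KE_f = ½(405.8)(2.718)² = 1499 J.

energy lost ≈ 1320 J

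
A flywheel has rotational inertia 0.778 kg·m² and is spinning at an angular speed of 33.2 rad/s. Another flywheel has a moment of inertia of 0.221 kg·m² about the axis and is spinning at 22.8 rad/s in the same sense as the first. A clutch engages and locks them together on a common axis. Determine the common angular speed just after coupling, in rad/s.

The coupling torques are internal; angular momentum about the shared axis is conserved.
Taking A's sense as positive: L = (0.7780)(33.2) + (0.2210)(22.8) = 30.87 kg·m²·rad/s.
Combined I = 0.7780 + 0.2210 = 0.9990 kg·m².
ω_f = L / I = 30.87 / 0.9990 = 30.90 rad/s.

|ω_f| ≈ 30.9 rad/s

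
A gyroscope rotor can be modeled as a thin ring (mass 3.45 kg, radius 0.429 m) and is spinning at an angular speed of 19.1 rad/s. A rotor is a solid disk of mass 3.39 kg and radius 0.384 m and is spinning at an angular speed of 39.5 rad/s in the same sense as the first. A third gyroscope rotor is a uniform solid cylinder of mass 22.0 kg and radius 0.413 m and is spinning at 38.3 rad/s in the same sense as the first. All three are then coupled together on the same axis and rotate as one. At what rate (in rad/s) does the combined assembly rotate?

|ω_f| ≈ 34.0 rad/s

The coupling torques are internal; angular momentum about the shared axis is conserved.
Moments of inertia: I_A = (3.45)(0.429)² = 0.6349 kg·m²; I_B = ½(3.39)(0.384)² = 0.2499 kg·m²; I_C = ½(22.0)(0.413)² = 1.876 kg·m².
Taking A's sense as positive: L = (0.6349)(19.1) + (0.2499)(39.5) + (1.876)(38.3) = 93.86 kg·m²·rad/s.
Combined I = 0.6349 + 0.2499 + 1.876 = 2.761 kg·m².
ω_f = L / I = 93.86 / 2.761 = 33.99 rad/s.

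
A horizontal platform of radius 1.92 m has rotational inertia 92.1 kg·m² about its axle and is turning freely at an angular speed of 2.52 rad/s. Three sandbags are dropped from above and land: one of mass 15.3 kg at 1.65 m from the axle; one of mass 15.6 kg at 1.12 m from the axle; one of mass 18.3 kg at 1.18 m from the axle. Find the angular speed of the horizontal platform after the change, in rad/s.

ω_f ≈ 1.30 rad/s

No external torque acts about the axle; L_before = L_after.
Added inertia Σmr² = (15.3)(1.65)² + (15.6)(1.12)² + (18.3)(1.18)² = 86.70 kg·m²; I_f = 92.10 + 86.70 = 178.8 kg·m².
ω_f = I_p ω_i / I_f = (92.10)(2.52) / 178.8 = 1.298 rad/s.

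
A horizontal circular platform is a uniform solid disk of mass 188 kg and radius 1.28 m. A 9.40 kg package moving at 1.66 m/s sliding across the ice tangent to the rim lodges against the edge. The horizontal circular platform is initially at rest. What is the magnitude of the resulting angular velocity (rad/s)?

The axle reaction passes through the central axle and exerts no torque about it; angular momentum about the central axle is conserved through the impact.
I_p = ½(188)(1.28)² = 154.0 kg·m². Taking the sense of the package's angular momentum as positive, L_{package} = m v R = (9.40)(1.66)(1.28) = 19.97 kg·m²/s.
L_i = 0 + 19.97 = 19.97 kg·m²/s.
After sticking, I_f = I_p + m R² = 154.0 + (9.40)(1.28)² = 169.4 kg·m².
ω_f = L_i / I_f = 19.97 / 169.4 = 0.1179 rad/s.

|ω_f| ≈ 0.118 rad/s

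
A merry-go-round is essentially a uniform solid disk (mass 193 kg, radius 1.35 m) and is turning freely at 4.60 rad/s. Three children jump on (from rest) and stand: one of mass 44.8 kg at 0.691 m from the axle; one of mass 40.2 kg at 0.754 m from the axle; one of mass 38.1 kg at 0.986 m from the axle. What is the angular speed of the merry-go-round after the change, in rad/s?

ω_f ≈ 3.15 rad/s

No external torque acts about the axle; L_before = L_after.
I_p = ½(193)(1.35)² = 175.9 kg·m².
Added inertia Σmr² = (44.8)(0.691)² + (40.2)(0.754)² + (38.1)(0.986)² = 81.29 kg·m²; I_f = 175.9 + 81.29 = 257.2 kg·m².
ω_f = I_p ω_i / I_f = (175.9)(4.60) / 257.2 = 3.146 rad/s.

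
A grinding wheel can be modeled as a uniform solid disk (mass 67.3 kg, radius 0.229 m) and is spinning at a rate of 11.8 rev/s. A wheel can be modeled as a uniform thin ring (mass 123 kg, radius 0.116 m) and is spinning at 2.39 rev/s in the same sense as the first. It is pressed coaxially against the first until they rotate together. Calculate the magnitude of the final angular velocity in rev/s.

The coupling torques are internal; angular momentum about the shared axis is conserved.
Moments of inertia: I_A = ½(67.3)(0.229)² = 1.765 kg·m²; I_B = (123)(0.116)² = 1.655 kg·m².
Taking A's sense as positive: L = (1.765)(11.8) + (1.655)(2.39) = 24.78 kg·m²·rev/s.
Combined I = 1.765 + 1.655 = 3.420 kg·m².
ω_f = L / I = 24.78 / 3.420 = 7.246 rev/s.

|ω_f| ≈ 7.25 rev/s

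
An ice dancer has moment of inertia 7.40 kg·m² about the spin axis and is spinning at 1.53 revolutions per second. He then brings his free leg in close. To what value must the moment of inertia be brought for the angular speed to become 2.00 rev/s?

I₂ ≈ 5.66 kg·m²

With no external torque about the axis, L is conserved: I₁ω₁ = I₂ω₂.
I₂ = I₁ω₁ / ω₂ = (7.40)(1.53) / (2.00) = 5.661 kg·m².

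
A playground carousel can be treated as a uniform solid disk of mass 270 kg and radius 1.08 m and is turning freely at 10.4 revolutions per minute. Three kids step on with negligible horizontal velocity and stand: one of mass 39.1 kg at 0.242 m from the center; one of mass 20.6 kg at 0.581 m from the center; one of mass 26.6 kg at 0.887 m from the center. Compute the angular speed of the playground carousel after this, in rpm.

No external torque acts about the center; L_before = L_after.
I_p = ½(270)(1.08)² = 157.5 kg·m².
Added inertia Σmr² = (39.1)(0.242)² + (20.6)(0.581)² + (26.6)(0.887)² = 30.17 kg·m²; I_f = 157.5 + 30.17 = 187.6 kg·m².
ω_f = I_p ω_i / I_f = (157.5)(10.4) / 187.6 = 8.728 rpm.

ω_f ≈ 8.73 rpm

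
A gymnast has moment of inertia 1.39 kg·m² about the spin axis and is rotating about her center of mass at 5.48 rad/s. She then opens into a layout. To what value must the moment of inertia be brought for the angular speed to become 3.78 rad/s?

Angular momentum about the spin axis is conserved since the torque about it is zero.
I₂ = I₁ω₁ / ω₂ = (1.39)(5.48) / (3.78) = 2.015 kg·m².

I₂ ≈ 2.02 kg·m²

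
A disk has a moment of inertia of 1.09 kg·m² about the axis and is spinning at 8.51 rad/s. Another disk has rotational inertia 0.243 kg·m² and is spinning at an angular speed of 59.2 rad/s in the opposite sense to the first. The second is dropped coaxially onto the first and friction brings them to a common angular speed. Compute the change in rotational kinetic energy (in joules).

The coupling torques are internal; angular momentum about the shared axis is conserved.
Taking A's sense as positive: L = (1.090)(8.51) − (0.2430)(59.2) = -5.110 kg·m²·rad/s.
Combined I = 1.090 + 0.2430 = 1.333 kg·m².
ω_f = L / I = -5.110 / 1.333 = -3.833 rad/s.
KE_i = ½ΣIω² = 465.3 J; KE_f = ½(1.333)(3.833)² = 9.793 J.

ΔKE ≈ -455 J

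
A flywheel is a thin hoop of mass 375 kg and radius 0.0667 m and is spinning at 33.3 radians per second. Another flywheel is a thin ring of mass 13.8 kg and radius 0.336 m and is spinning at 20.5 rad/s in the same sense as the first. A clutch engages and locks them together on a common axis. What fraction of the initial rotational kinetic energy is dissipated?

The coupling torques are internal; angular momentum about the shared axis is conserved.
Moments of inertia: I_A = (375)(0.0667)² = 1.668 kg·m²; I_B = (13.8)(0.336)² = 1.558 kg·m².
Taking A's sense as positive: L = (1.668)(33.3) + (1.558)(20.5) = 87.49 kg·m²·rad/s.
Combined I = 1.668 + 1.558 = 3.226 kg·m².
ω_f = L / I = 87.49 / 3.226 = 27.12 rad/s.
KE_i = ½ΣIω² = 1252 J; KE_f = ½(3.226)(27.12)² = 1186 J.
Fraction dissipated = (KE_i − KE_f)/KE_i = 0.05270.

fraction ≈ 0.0527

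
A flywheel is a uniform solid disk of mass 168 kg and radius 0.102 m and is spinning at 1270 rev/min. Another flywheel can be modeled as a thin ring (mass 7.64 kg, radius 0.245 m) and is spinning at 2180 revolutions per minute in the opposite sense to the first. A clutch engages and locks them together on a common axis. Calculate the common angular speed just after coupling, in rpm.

|ω_f| ≈ 82.7 rpm

No external torque acts about the common axis, so total angular momentum is conserved.
Moments of inertia: I_A = ½(168)(0.102)² = 0.8739 kg·m²; I_B = (7.64)(0.245)² = 0.4586 kg·m².
Taking A's sense as positive: L = (0.8739)(1270) − (0.4586)(2180) = 110.2 kg·m²·rpm.
Combined I = 0.8739 + 0.4586 = 1.333 kg·m².
ω_f = L / I = 110.2 / 1.333 = 82.68 rpm.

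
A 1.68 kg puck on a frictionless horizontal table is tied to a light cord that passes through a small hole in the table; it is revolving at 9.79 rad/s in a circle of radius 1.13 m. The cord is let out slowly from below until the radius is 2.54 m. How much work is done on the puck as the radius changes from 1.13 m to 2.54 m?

W ≈ -82.5 J

The constraining force is radial, so m r² ω about the center is conserved.
ω₂ = ω₁ (r₁/r₂)² = (9.79)(1.13/2.54)² = 1.938 rad/s.
W = ΔKE = ½m(v₂² − v₁²) = -82.46 J.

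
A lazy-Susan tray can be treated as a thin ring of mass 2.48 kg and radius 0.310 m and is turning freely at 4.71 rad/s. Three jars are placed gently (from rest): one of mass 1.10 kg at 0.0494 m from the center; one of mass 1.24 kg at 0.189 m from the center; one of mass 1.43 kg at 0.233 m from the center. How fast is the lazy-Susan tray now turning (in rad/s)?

ω_f ≈ 3.09 rad/s

No external torque acts about the center; L_before = L_after.
I_p = (2.48)(0.310)² = 0.2383 kg·m².
Added inertia Σmr² = (1.10)(0.0494)² + (1.24)(0.189)² + (1.43)(0.233)² = 0.1246 kg·m²; I_f = 0.2383 + 0.1246 = 0.3629 kg·m².
ω_f = I_p ω_i / I_f = (0.2383)(4.71) / 0.3629 = 3.093 rad/s.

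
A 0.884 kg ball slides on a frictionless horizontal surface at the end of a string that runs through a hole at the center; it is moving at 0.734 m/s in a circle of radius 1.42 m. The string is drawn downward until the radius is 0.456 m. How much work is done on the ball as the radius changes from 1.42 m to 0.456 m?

Central (radial) force ⇒ zero torque about the center ⇒ m v r is constant.
v₂ = v₁ r₁ / r₂ = (0.734)(1.42) / (0.456) = 2.286 m/s.
W = ΔKE = ½m(v₂² − v₁²) = 2.071 J.

W ≈ 2.07 J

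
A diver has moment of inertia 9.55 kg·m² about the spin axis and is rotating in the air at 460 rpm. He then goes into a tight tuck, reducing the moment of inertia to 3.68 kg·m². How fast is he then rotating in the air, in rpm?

With no external torque about the axis, L is conserved: I₁ω₁ = I₂ω₂.
ω₂ = I₁ω₁ / I₂ = (9.550)(460 rpm) / (3.680) = 1194 rpm.

ω₂ ≈ 1190 rpm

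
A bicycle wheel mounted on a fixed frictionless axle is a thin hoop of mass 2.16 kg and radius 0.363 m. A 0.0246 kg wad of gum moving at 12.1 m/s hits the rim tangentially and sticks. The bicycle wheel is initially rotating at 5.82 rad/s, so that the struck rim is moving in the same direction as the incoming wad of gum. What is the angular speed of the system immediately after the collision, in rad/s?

The axle reaction passes through the axle and exerts no torque about it; angular momentum about the axle is conserved through the impact.
I_p = (2.16)(0.363)² = 0.2846 kg·m². Taking the sense of the wad of gum's angular momentum as positive, L_{wad} = m v R = (0.0246)(12.1)(0.363) = 0.1081 kg·m²/s.
L_i = +I_p ω_p + m v R = +(0.2846)(5.82) + 0.1081 = 1.765 kg·m²/s.
After sticking, I_f = I_p + m R² = 0.2846 + (0.0246)(0.363)² = 0.2879 kg·m².
ω_f = L_i / I_f = 1.765 / 0.2879 = 6.130 rad/s.

|ω_f| ≈ 6.13 rad/s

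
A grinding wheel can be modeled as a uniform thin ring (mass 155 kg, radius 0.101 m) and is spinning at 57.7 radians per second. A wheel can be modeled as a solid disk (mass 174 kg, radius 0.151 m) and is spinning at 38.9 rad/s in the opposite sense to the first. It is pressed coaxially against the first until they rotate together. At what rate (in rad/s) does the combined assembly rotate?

No external torque acts about the common axis, so total angular momentum is conserved.
Moments of inertia: I_A = (155)(0.101)² = 1.581 kg·m²; I_B = ½(174)(0.151)² = 1.984 kg·m².
Taking A's sense as positive: L = (1.581)(57.7) − (1.984)(38.9) = 14.07 kg·m²·rad/s.
Combined I = 1.581 + 1.984 = 3.565 kg·m².
ω_f = L / I = 14.07 / 3.565 = 3.946 rad/s.

|ω_f| ≈ 3.95 rad/s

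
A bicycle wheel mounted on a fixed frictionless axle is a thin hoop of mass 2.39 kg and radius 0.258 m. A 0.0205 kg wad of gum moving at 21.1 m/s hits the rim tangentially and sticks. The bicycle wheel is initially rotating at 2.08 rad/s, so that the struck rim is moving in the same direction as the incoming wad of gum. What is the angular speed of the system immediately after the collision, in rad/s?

The axle reaction passes through the axle and exerts no torque about it; angular momentum about the axle is conserved through the impact.
I_p = (2.39)(0.258)² = 0.1591 kg·m². Taking the sense of the wad of gum's angular momentum as positive, L_{wad} = m v R = (0.0205)(21.1)(0.258) = 0.1116 kg·m²/s.
L_i = +I_p ω_p + m v R = +(0.1591)(2.08) + 0.1116 = 0.4425 kg·m²/s.
After sticking, I_f = I_p + m R² = 0.1591 + (0.0205)(0.258)² = 0.1605 kg·m².
ω_f = L_i / I_f = 0.4425 / 0.1605 = 2.758 rad/s.

|ω_f| ≈ 2.76 rad/s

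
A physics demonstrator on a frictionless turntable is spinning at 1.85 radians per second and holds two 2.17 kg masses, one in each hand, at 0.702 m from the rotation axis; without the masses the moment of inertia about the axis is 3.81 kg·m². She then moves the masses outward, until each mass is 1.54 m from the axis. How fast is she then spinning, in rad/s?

ω₂ ≈ 0.780 rad/s

Angular momentum about the spin axis is conserved since the torque about it is zero.
I₁ = 3.81 + 2(2.17)(0.702)² = 5.949 kg·m²; I₂ = 3.81 + 2(2.17)(1.54)² = 14.10 kg·m².
ω₂ = I₁ω₁ / I₂ = (5.949)(1.85 rad/s) / (14.10) = 0.7804 rad/s.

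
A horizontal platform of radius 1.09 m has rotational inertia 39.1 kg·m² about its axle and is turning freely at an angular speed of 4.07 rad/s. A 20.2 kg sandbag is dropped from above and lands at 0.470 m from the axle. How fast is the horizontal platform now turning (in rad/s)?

ω_f ≈ 3.65 rad/s

The added mass arrives with no angular momentum about the axle, and any external torque about the axle is negligible, so the system's angular momentum is conserved.
Added inertia Σmr² = (20.2)(0.470)² = 4.462 kg·m²; I_f = 39.10 + 4.462 = 43.56 kg·m².
ω_f = I_p ω_i / I_f = (39.10)(4.07) / 43.56 = 3.653 rad/s.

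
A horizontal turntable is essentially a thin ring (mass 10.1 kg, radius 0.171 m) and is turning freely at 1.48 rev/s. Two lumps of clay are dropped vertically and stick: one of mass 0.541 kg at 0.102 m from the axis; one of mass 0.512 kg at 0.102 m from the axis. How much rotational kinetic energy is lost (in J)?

energy lost ≈ 0.457 J

No external torque acts about the axis; L_before = L_after.
I_p = (10.1)(0.171)² = 0.2953 kg·m².
Added inertia Σmr² = (0.541)(0.102)² + (0.512)(0.102)² = 0.01096 kg·m²; I_f = 0.2953 + 0.01096 = 0.3063 kg·m².
ω_f = I_p ω_i / I_f = (0.2953)(1.48) / 0.3063 = 1.427 rev/s.
KE_i = ½(0.2953)(9.299 rad/s)² = 12.77 J; KE_f = ½(0.3063)(8.967)² = 12.31 J.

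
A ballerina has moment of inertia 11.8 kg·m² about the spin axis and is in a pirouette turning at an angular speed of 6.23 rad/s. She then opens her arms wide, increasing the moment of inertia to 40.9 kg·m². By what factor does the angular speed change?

Angular momentum about the spin axis is conserved since the torque about it is zero.
ω₂/ω₁ = I₁/I₂ = 11.80 / 40.90 = 0.2885.

ω₂/ω₁ ≈ 0.289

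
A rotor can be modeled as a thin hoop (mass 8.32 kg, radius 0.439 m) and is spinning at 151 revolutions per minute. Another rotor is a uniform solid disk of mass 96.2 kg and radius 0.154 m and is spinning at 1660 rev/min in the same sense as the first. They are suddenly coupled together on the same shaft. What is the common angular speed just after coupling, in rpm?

|ω_f| ≈ 778 rpm

The coupling torques are internal; angular momentum about the shared axis is conserved.
Moments of inertia: I_A = (8.32)(0.439)² = 1.603 kg·m²; I_B = ½(96.2)(0.154)² = 1.141 kg·m².
Taking A's sense as positive: L = (1.603)(151) + (1.141)(1660) = 2136 kg·m²·rpm.
Combined I = 1.603 + 1.141 = 2.744 kg·m².
ω_f = L / I = 2136 / 2.744 = 778.3 rpm.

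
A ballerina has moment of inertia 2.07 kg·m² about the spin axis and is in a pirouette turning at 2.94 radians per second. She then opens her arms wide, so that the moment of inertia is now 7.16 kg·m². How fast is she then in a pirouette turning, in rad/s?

No external torque acts about the spin axis, so angular momentum is conserved.
ω₂ = I₁ω₁ / I₂ = (2.070)(2.94 rad/s) / (7.160) = 0.8500 rad/s.

ω₂ ≈ 0.850 rad/s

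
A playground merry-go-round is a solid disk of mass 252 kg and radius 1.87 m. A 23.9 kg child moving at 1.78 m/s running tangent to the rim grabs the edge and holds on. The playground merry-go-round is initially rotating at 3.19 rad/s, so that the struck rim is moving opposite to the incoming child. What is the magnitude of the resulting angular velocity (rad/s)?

About the axle the impulsive forces during the collision are internal, so angular momentum about that axis is conserved.
I_p = ½(252)(1.87)² = 440.6 kg·m². Taking the sense of the child's angular momentum as positive, L_{child} = m v R = (23.9)(1.78)(1.87) = 79.55 kg·m²/s.
L_i = −I_p ω_p + m v R = −(440.6)(3.19) + 79.55 = -1326 kg·m²/s.
After sticking, I_f = I_p + m R² = 440.6 + (23.9)(1.87)² = 524.2 kg·m².
ω_f = L_i / I_f = -1326 / 524.2 = -2.530 rad/s.

|ω_f| ≈ 2.53 rad/s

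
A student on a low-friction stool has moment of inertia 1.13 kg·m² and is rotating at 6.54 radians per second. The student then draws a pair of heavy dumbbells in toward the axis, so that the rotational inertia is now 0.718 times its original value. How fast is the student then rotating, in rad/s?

ω₂ ≈ 9.11 rad/s

No external torque acts about the spin axis, so angular momentum is conserved.
I₂ = 0.718 × 1.13 = 0.8113 kg·m².
ω₂ = I₁ω₁ / I₂ = (1.130)(6.54 rad/s) / (0.8113) = 9.109 rad/s.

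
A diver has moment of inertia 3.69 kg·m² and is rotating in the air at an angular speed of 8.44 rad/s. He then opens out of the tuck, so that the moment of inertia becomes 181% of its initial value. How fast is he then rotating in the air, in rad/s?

Angular momentum about the spin axis is conserved since the torque about it is zero.
I₂ = 1.81 × 3.69 = 6.679 kg·m².
ω₂ = I₁ω₁ / I₂ = (3.690)(8.44 rad/s) / (6.679) = 4.663 rad/s.

ω₂ ≈ 4.66 rad/s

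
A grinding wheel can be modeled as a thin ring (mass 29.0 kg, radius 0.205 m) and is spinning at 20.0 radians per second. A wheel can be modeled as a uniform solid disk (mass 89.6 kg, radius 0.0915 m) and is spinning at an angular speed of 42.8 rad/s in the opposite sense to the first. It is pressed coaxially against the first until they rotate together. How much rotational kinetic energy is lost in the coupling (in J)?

ΔKE lost ≈ 566 J

The coupling torques are internal; angular momentum about the shared axis is conserved.
Moments of inertia: I_A = (29.0)(0.205)² = 1.219 kg·m²; I_B = ½(89.6)(0.0915)² = 0.3751 kg·m².
Taking A's sense as positive: L = (1.219)(20.0) − (0.3751)(42.8) = 8.321 kg·m²·rad/s.
Combined I = 1.219 + 0.3751 = 1.594 kg·m².
ω_f = L / I = 8.321 / 1.594 = 5.221 rad/s.
KE_i = ½ΣIω² = 587.3 J; KE_f = ½(1.594)(5.221)² = 21.72 J.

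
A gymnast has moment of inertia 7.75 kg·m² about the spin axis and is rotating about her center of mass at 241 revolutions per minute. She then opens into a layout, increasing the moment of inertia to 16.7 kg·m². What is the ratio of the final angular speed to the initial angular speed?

Angular momentum about the spin axis is conserved since the torque about it is zero.
ω₂/ω₁ = I₁/I₂ = 7.750 / 16.70 = 0.4641.

ω₂/ω₁ ≈ 0.464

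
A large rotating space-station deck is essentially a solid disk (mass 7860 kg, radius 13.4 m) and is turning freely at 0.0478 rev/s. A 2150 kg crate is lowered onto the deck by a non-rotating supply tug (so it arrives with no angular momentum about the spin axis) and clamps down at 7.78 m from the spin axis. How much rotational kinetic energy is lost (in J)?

energy lost ≈ 4960 J

The added mass arrives with no angular momentum about the spin axis, and any external torque about the spin axis is negligible, so the system's angular momentum is conserved.
I_p = ½(7860)(13.4)² = 7.057e+05 kg·m².
Added inertia Σmr² = (2150)(7.78)² = 1.301e+05 kg·m²; I_f = 7.057e+05 + 1.301e+05 = 8.358e+05 kg·m².
ω_f = I_p ω_i / I_f = (7.057e+05)(0.0478) / 8.358e+05 = 0.04036 rev/s.
KE_i = ½(7.057e+05)(0.3003 rad/s)² = 31830 J; KE_f = ½(8.358e+05)(0.2536)² = 26870 J.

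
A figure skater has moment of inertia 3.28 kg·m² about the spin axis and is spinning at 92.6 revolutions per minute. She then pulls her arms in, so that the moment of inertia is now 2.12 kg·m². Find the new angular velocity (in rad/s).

ω₂ ≈ 15.0 rad/s

No external torque acts about the spin axis, so angular momentum is conserved.
ω₂ = I₁ω₁ / I₂ = (3.280)(92.6 rpm) / (2.120) = 143.3 rpm = 15.00 rad/s.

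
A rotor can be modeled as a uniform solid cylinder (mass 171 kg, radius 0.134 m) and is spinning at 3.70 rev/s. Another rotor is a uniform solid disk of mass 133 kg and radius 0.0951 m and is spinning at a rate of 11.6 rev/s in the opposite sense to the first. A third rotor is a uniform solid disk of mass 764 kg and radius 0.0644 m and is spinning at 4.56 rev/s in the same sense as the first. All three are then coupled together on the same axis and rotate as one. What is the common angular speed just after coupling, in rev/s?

The coupling torques are internal; angular momentum about the shared axis is conserved.
Moments of inertia: I_A = ½(171)(0.134)² = 1.535 kg·m²; I_B = ½(133)(0.0951)² = 0.6014 kg·m²; I_C = ½(764)(0.0644)² = 1.584 kg·m².
Taking A's sense as positive: L = (1.535)(3.70) − (0.6014)(11.6) + (1.584)(4.56) = 5.928 kg·m²·rev/s.
Combined I = 1.535 + 0.6014 + 1.584 = 3.721 kg·m².
ω_f = L / I = 5.928 / 3.721 = 1.593 rev/s.

|ω_f| ≈ 1.59 rev/s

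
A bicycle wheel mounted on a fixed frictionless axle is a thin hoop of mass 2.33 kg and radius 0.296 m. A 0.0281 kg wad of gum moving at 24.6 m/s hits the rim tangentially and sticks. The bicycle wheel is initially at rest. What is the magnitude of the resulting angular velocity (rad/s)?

About the axle the impulsive forces during the collision are internal, so angular momentum about that axis is conserved.
I_p = (2.33)(0.296)² = 0.2041 kg·m². Taking the sense of the wad of gum's angular momentum as positive, L_{wad} = m v R = (0.0281)(24.6)(0.296) = 0.2046 kg·m²/s.
L_i = 0 + 0.2046 = 0.2046 kg·m²/s.
After sticking, I_f = I_p + m R² = 0.2041 + (0.0281)(0.296)² = 0.2066 kg·m².
ω_f = L_i / I_f = 0.2046 / 0.2066 = 0.9903 rad/s.

|ω_f| ≈ 0.990 rad/s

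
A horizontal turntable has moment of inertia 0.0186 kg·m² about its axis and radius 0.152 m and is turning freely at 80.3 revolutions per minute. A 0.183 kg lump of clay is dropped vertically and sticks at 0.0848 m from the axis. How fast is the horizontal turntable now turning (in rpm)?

No external torque acts about the axis; L_before = L_after.
Added inertia Σmr² = (0.183)(0.0848)² = 0.001316 kg·m²; I_f = 0.01860 + 0.001316 = 0.01992 kg·m².
ω_f = I_p ω_i / I_f = (0.01860)(80.3) / 0.01992 = 74.99 rpm.

ω_f ≈ 75.0 rpm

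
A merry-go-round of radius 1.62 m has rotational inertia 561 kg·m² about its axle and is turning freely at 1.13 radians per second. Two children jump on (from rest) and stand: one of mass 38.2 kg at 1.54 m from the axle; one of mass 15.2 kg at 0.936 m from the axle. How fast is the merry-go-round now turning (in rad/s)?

ω_f ≈ 0.953 rad/s

The added mass arrives with no angular momentum about the axle, and any external torque about the axle is negligible, so the system's angular momentum is conserved.
Added inertia Σmr² = (38.2)(1.54)² + (15.2)(0.936)² = 103.9 kg·m²; I_f = 561.0 + 103.9 = 664.9 kg·m².
ω_f = I_p ω_i / I_f = (561.0)(1.13) / 664.9 = 0.9534 rad/s.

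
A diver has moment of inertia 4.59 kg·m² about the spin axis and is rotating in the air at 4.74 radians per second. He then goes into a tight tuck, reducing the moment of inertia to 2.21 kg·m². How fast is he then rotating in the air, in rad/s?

With no external torque about the axis, L is conserved: I₁ω₁ = I₂ω₂.
ω₂ = I₁ω₁ / I₂ = (4.590)(4.74 rad/s) / (2.210) = 9.845 rad/s.

ω₂ ≈ 9.84 rad/s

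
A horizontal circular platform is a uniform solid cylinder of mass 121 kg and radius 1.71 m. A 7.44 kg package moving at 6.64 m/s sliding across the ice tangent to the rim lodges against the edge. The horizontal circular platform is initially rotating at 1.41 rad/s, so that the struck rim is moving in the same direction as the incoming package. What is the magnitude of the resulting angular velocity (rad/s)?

The axle reaction passes through the central axle and exerts no torque about it; angular momentum about the central axle is conserved through the impact.
I_p = ½(121)(1.71)² = 176.9 kg·m². Taking the sense of the package's angular momentum as positive, L_{package} = m v R = (7.44)(6.64)(1.71) = 84.48 kg·m²/s.
L_i = +I_p ω_p + m v R = +(176.9)(1.41) + 84.48 = 333.9 kg·m²/s.
After sticking, I_f = I_p + m R² = 176.9 + (7.44)(1.71)² = 198.7 kg·m².
ω_f = L_i / I_f = 333.9 / 198.7 = 1.681 rad/s.

|ω_f| ≈ 1.68 rad/s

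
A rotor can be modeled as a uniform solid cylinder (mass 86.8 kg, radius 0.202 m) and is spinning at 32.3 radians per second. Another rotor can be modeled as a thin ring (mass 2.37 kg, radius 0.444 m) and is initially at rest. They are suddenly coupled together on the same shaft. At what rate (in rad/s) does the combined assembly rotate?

No external torque acts about the common axis, so total angular momentum is conserved.
Moments of inertia: I_A = ½(86.8)(0.202)² = 1.771 kg·m²; I_B = (2.37)(0.444)² = 0.4672 kg·m².
Taking A's sense as positive: L = (1.771)(32.3) = 57.20 kg·m²·rad/s.
Combined I = 1.771 + 0.4672 = 2.238 kg·m².
ω_f = L / I = 57.20 / 2.238 = 25.56 rad/s.

|ω_f| ≈ 25.6 rad/s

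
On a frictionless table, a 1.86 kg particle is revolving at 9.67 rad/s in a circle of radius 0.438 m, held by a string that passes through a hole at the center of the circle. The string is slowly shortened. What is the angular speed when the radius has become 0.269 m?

ω₂ ≈ 25.6 rad/s

The constraining force is radial, so m r² ω about the center is conserved.
ω₂ = ω₁ (r₁/r₂)² = (9.67)(0.438/0.269)² = 25.64 rad/s.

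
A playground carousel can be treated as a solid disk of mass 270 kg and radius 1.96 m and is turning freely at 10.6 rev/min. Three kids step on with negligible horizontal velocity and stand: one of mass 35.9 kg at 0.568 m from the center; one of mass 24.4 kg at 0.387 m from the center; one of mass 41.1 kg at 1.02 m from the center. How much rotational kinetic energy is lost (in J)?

energy lost ≈ 32.1 J

No external torque acts about the center; L_before = L_after.
I_p = ½(270)(1.96)² = 518.6 kg·m².
Added inertia Σmr² = (35.9)(0.568)² + (24.4)(0.387)² + (41.1)(1.02)² = 58.00 kg·m²; I_f = 518.6 + 58.00 = 576.6 kg·m².
ω_f = I_p ω_i / I_f = (518.6)(10.6) / 576.6 = 9.534 rpm.
KE_i = ½(518.6)(1.110 rad/s)² = 319.5 J; KE_f = ½(576.6)(0.9984)² = 287.4 J.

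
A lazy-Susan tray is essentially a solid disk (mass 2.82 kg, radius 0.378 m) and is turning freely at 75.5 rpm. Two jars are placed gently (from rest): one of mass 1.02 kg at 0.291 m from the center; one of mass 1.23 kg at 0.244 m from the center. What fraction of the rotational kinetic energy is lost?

The added mass arrives with no angular momentum about the center, and any external torque about the center is negligible, so the system's angular momentum is conserved.
I_p = ½(2.82)(0.378)² = 0.2015 kg·m².
Added inertia Σmr² = (1.02)(0.291)² + (1.23)(0.244)² = 0.1596 kg·m²; I_f = 0.2015 + 0.1596 = 0.3611 kg·m².
ω_f = I_p ω_i / I_f = (0.2015)(75.5) / 0.3611 = 42.13 rpm.
KE_i = ½(0.2015)(7.906 rad/s)² = 6.297 J; KE_f = ½(0.3611)(4.412)² = 3.513 J.
Fraction lost = 0.4420.

fraction ≈ 0.442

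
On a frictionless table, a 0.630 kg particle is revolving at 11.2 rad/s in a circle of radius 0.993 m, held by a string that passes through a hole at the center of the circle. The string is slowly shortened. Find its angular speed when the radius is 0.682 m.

ω₂ ≈ 23.7 rad/s

No torque about the axis ⇒ m r₁² ω₁ = m r₂² ω₂.
ω₂ = ω₁ (r₁/r₂)² = (11.2)(0.993/0.682)² = 23.74 rad/s.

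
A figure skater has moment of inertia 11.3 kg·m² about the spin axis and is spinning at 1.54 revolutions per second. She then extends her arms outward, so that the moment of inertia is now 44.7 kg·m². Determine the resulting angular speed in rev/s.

ω₂ ≈ 0.389 rev/s

No external torque acts about the spin axis, so angular momentum is conserved.
ω₂ = I₁ω₁ / I₂ = (11.30)(1.54 rev/s) / (44.70) = 0.3893 rev/s.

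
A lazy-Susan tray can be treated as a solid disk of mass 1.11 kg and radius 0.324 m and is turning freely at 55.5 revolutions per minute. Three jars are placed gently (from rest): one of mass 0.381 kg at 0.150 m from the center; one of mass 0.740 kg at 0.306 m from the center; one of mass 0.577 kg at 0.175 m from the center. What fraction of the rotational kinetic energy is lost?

fraction ≈ 0.621

No external torque acts about the center; L_before = L_after.
I_p = ½(1.11)(0.324)² = 0.05826 kg·m².
Added inertia Σmr² = (0.381)(0.150)² + (0.740)(0.306)² + (0.577)(0.175)² = 0.09553 kg·m²; I_f = 0.05826 + 0.09553 = 0.1538 kg·m².
ω_f = I_p ω_i / I_f = (0.05826)(55.5) / 0.1538 = 21.02 rpm.
KE_i = ½(0.05826)(5.812 rad/s)² = 0.9840 J; KE_f = ½(0.1538)(2.202)² = 0.3728 J.
Fraction lost = 0.6212.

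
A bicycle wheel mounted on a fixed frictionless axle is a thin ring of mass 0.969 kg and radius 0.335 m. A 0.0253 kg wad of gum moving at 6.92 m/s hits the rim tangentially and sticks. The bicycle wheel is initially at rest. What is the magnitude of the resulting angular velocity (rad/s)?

About the axle the impulsive forces during the collision are internal, so angular momentum about that axis is conserved.
I_p = (0.969)(0.335)² = 0.1087 kg·m². Taking the sense of the wad of gum's angular momentum as positive, L_{wad} = m v R = (0.0253)(6.92)(0.335) = 0.05865 kg·m²/s.
L_i = 0 + 0.05865 = 0.05865 kg·m²/s.
After sticking, I_f = I_p + m R² = 0.1087 + (0.0253)(0.335)² = 0.1116 kg·m².
ω_f = L_i / I_f = 0.05865 / 0.1116 = 0.5256 rad/s.

|ω_f| ≈ 0.526 rad/s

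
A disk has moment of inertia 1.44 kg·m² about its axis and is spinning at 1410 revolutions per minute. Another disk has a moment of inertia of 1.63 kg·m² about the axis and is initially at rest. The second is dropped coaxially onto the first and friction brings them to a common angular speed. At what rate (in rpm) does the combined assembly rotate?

|ω_f| ≈ 661 rpm

No external torque acts about the common axis, so total angular momentum is conserved.
Taking A's sense as positive: L = (1.440)(1410) = 2030 kg·m²·rpm.
Combined I = 1.440 + 1.630 = 3.070 kg·m².
ω_f = L / I = 2030 / 3.070 = 661.4 rpm.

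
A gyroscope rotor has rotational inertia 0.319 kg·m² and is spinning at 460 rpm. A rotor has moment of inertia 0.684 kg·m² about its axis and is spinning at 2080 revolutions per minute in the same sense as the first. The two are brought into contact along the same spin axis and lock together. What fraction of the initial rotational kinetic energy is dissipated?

No external torque acts about the common axis, so total angular momentum is conserved.
Taking A's sense as positive: L = (0.3190)(460) + (0.6840)(2080) = 1569 kg·m²·rpm.
Combined I = 0.3190 + 0.6840 = 1.003 kg·m².
ω_f = L / I = 1569 / 1.003 = 1565 rpm.
KE_i = ½ΣIω² = 16600 J; KE_f = ½(1.003)(163.9)² = 13470 J.
Fraction dissipated = (KE_i − KE_f)/KE_i = 0.1886.

fraction ≈ 0.189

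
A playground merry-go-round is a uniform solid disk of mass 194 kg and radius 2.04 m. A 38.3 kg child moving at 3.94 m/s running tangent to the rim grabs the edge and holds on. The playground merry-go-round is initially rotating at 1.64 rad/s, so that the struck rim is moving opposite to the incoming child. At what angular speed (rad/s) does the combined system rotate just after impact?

The axle reaction passes through the axle and exerts no torque about it; angular momentum about the axle is conserved through the impact.
I_p = ½(194)(2.04)² = 403.7 kg·m². Taking the sense of the child's angular momentum as positive, L_{child} = m v R = (38.3)(3.94)(2.04) = 307.8 kg·m²/s.
L_i = −I_p ω_p + m v R = −(403.7)(1.64) + 307.8 = -354.2 kg·m²/s.
After sticking, I_f = I_p + m R² = 403.7 + (38.3)(2.04)² = 563.1 kg·m².
ω_f = L_i / I_f = -354.2 / 563.1 = -0.6290 rad/s.

|ω_f| ≈ 0.629 rad/s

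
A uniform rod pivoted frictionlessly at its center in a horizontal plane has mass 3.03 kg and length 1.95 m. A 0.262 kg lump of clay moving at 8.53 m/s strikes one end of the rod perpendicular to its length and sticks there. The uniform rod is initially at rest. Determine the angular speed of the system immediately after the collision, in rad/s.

The axle reaction passes through the pivot and exerts no torque about it; angular momentum about the pivot is conserved through the impact.
I_p = (1/12)(3.03)(1.95)² = 0.9601 kg·m². Taking the sense of the lump of clay's angular momentum as positive, L_{lump} = m v R = (0.262)(8.53)(1.95/2) = 2.179 kg·m²/s.
L_i = 0 + 2.179 = 2.179 kg·m²/s.
After sticking, I_f = I_p + m R² = 0.9601 + (0.262)(1.95/2)² = 1.209 kg·m².
ω_f = L_i / I_f = 2.179 / 1.209 = 1.802 rad/s.

|ω_f| ≈ 1.80 rad/s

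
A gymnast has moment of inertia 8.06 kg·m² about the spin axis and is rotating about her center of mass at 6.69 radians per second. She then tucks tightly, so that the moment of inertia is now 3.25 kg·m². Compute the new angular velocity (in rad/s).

Angular momentum about the spin axis is conserved since the torque about it is zero.
ω₂ = I₁ω₁ / I₂ = (8.060)(6.69 rad/s) / (3.250) = 16.59 rad/s.

ω₂ ≈ 16.6 rad/s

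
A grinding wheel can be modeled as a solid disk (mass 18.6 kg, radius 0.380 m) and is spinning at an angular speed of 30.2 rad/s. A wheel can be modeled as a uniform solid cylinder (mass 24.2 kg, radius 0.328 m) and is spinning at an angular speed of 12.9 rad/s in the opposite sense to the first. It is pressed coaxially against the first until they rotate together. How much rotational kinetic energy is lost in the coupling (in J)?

No external torque acts about the common axis, so total angular momentum is conserved.
Moments of inertia: I_A = ½(18.6)(0.380)² = 1.343 kg·m²; I_B = ½(24.2)(0.328)² = 1.302 kg·m².
Taking A's sense as positive: L = (1.343)(30.2) − (1.302)(12.9) = 23.76 kg·m²·rad/s.
Combined I = 1.343 + 1.302 = 2.645 kg·m².
ω_f = L / I = 23.76 / 2.645 = 8.985 rad/s.
KE_i = ½ΣIω² = 720.7 J; KE_f = ½(2.645)(8.985)² = 106.8 J.

ΔKE lost ≈ 614 J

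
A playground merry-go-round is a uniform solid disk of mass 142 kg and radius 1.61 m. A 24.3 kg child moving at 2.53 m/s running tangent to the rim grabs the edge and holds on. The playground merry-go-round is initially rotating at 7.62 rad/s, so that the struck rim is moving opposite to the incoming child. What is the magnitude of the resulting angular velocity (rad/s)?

The axle reaction passes through the axle and exerts no torque about it; angular momentum about the axle is conserved through the impact.
I_p = ½(142)(1.61)² = 184.0 kg·m². Taking the sense of the child's angular momentum as positive, L_{child} = m v R = (24.3)(2.53)(1.61) = 98.98 kg·m²/s.
L_i = −I_p ω_p + m v R = −(184.0)(7.62) + 98.98 = -1303 kg·m²/s.
After sticking, I_f = I_p + m R² = 184.0 + (24.3)(1.61)² = 247.0 kg·m².
ω_f = L_i / I_f = -1303 / 247.0 = -5.276 rad/s.

|ω_f| ≈ 5.28 rad/s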